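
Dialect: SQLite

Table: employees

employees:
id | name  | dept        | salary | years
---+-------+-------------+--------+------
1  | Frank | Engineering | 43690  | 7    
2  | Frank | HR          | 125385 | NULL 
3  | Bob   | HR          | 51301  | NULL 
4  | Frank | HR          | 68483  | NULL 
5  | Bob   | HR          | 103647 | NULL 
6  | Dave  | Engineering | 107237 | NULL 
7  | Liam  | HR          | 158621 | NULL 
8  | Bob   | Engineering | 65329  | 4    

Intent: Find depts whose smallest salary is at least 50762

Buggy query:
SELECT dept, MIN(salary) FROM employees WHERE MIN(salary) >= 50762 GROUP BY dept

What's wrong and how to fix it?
Bug: Aggregates like MIN are computed per group after WHERE runs

Fix: Replace WHERE with HAVING after the GROUP BY

Corrected query:
SELECT dept, MIN(salary) FROM employees GROUP BY dept HAVING MIN(salary) >= 50762

Result:
dept | MIN(salary)
-----+------------
HR   | 51301      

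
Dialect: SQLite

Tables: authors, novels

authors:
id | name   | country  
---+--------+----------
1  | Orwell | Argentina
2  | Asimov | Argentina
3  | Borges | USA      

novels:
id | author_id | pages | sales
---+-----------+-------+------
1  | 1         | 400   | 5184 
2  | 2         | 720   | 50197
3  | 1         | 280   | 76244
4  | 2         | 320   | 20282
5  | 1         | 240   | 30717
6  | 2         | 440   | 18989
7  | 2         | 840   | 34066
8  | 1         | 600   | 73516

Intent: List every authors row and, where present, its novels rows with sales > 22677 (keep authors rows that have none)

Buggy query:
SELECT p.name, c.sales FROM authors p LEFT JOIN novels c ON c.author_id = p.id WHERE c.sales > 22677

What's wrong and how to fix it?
Bug: Filtering c.sales in WHERE discards the NULL rows produced by LEFT JOIN, turning it into an inner join

Fix: Move the right-table condition into the ON clause so unmatched parents are kept

Corrected query:
SELECT p.name, c.sales FROM authors p LEFT JOIN novels c ON c.author_id = p.id AND c.sales > 22677

Result:
name   | sales
-------+------
Orwell | 30717
Orwell | 73516
Orwell | 76244
Asimov | 34066
Asimov | 50197
Borges | NULL 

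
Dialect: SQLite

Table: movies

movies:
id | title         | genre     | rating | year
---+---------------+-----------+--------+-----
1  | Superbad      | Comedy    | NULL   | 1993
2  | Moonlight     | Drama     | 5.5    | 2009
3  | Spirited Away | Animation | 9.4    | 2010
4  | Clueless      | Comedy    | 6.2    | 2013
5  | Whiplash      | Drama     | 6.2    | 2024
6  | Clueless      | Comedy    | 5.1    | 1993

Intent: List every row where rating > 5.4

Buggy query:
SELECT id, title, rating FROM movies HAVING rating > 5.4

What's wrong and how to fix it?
Bug: HAVING filters the output of aggregation, but this query has no GROUP BY and no aggregate functions, so SQLite rejects it (HAVING clause on a non-aggregate query); the condition here is per row

Fix: Replace HAVING with WHERE since the condition applies to individual rows

Corrected query:
SELECT id, title, rating FROM movies WHERE rating > 5.4

Result:
id | title         | rating
---+---------------+-------
2  | Moonlight     | 5.5   
3  | Spirited Away | 9.4   
4  | Clueless      | 6.2   
5  | Whiplash      | 6.2   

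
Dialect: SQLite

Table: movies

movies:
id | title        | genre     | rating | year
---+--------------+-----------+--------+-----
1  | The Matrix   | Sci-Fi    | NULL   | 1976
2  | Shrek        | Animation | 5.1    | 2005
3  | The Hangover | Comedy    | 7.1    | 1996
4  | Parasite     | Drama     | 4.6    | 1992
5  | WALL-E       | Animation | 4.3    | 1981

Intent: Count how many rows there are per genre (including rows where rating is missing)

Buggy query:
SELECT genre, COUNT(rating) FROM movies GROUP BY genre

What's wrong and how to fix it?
Bug: COUNT(column) counts non-NULL values only; rows with NULL rating aren't counted

Fix: Replace COUNT(rating) with COUNT(*)

Corrected query:
SELECT genre, COUNT(*) FROM movies GROUP BY genre

Result:
genre     | COUNT(*)
----------+---------
Animation | 2       
Comedy    | 1       
Drama     | 1       
Sci-Fi    | 1       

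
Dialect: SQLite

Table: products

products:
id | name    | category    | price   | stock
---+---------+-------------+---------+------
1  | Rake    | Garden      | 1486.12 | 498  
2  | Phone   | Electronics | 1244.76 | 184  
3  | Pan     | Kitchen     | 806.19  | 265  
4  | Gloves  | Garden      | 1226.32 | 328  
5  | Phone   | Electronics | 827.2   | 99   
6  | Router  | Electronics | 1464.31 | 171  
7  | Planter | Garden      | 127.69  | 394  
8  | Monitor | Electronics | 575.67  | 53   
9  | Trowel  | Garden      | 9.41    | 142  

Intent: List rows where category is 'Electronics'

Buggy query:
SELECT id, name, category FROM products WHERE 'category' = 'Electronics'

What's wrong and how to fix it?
Bug: Single quotes denote string literals in SQL; the column name is being compared as a constant string

Fix: Reference the column as category without single quotes

Corrected query:
SELECT id, name, category FROM products WHERE category = 'Electronics'

Result:
id | name    | category   
---+---------+------------
2  | Phone   | Electronics
5  | Phone   | Electronics
6  | Router  | Electronics
8  | Monitor | Electronics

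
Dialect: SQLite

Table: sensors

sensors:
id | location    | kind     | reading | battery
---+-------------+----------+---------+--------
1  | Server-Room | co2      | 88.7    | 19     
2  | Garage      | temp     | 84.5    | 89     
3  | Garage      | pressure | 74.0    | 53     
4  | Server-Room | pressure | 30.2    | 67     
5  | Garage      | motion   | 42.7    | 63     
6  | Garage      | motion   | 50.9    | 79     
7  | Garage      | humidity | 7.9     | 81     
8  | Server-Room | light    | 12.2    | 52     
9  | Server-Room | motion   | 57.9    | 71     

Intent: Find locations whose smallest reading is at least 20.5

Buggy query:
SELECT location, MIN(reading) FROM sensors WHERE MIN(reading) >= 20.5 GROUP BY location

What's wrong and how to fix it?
Bug: MIN() in WHERE is a misuse of aggregate

Fix: Use HAVING for the per-group MIN condition

Corrected query:
SELECT location, MIN(reading) FROM sensors GROUP BY location HAVING MIN(reading) >= 20.5

Result:
(no rows)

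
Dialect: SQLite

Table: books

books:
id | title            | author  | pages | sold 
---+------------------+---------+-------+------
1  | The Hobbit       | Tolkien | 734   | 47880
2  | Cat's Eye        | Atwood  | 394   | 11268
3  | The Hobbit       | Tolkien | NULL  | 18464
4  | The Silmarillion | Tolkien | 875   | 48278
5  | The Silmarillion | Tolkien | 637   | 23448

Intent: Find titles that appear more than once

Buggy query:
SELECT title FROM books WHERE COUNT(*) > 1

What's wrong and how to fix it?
Bug: COUNT(*) is an aggregate and cannot be used in WHERE

Fix: Group first, then use HAVING for the count condition

Corrected query:
SELECT title FROM books GROUP BY title HAVING COUNT(*) > 1

Result:
title           
----------------
The Hobbit      
The Silmarillion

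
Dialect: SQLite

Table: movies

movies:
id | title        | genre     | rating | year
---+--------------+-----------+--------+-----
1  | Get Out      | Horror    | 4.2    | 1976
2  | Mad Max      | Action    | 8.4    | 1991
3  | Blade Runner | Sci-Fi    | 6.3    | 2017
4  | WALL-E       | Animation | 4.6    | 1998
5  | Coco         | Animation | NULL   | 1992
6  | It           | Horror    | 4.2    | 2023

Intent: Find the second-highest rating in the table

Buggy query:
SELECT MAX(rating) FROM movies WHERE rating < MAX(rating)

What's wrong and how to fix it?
Bug: MAX(rating) on the right of the comparison is an aggregate-in-WHERE error

Fix: Put the inner MAX in a scalar subquery

Corrected query:
SELECT MAX(rating) FROM movies WHERE rating < (SELECT MAX(rating) FROM movies)

Result:
MAX(rating)
-----------
6.3        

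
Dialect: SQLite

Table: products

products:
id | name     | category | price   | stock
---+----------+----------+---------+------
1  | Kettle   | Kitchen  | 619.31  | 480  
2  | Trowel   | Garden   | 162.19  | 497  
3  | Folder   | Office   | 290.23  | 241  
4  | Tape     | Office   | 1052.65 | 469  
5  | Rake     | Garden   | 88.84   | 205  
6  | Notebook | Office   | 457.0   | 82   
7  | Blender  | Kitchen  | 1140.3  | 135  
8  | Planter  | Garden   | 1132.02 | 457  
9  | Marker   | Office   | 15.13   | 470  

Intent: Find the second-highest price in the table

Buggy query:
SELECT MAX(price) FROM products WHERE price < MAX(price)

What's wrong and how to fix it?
Bug: The inner MAX is an aggregate inside WHERE, which is not allowed

Fix: Put the inner MAX in a scalar subquery

Corrected query:
SELECT MAX(price) FROM products WHERE price < (SELECT MAX(price) FROM products)

Result:
MAX(price)
----------
1132.02   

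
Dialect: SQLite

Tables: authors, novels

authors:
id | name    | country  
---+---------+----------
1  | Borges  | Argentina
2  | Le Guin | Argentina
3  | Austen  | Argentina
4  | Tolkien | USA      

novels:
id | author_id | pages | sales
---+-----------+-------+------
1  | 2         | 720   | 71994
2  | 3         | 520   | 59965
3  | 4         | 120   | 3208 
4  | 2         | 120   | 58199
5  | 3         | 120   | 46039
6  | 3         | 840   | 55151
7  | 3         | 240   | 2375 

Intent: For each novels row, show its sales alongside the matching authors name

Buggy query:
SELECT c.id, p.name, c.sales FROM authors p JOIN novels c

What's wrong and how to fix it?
Bug: JOIN with no ON clause produces a cartesian product; every novels row pairs with every authors row

Fix: Specify the join condition linking the foreign key to the parent id

Corrected query:
SELECT c.id, p.name, c.sales FROM authors p JOIN novels c ON c.author_id = p.id

Result:
id | name    | sales
---+---------+------
1  | Le Guin | 71994
2  | Austen  | 59965
3  | Tolkien | 3208 
4  | Le Guin | 58199
5  | Austen  | 46039
6  | Austen  | 55151
7  | Austen  | 2375 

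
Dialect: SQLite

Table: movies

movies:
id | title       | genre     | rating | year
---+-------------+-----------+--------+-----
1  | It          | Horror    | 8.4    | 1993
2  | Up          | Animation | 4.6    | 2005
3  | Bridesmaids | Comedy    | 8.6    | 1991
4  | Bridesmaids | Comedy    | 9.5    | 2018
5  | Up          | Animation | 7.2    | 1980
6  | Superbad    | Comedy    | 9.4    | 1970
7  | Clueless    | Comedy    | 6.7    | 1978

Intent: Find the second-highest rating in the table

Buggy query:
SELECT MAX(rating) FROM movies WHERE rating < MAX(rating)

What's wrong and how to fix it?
Bug: MAX(rating) on the right of the comparison is an aggregate-in-WHERE error

Fix: Compute the overall MAX in a subquery, then take MAX of rows below it

Corrected query:
SELECT MAX(rating) FROM movies WHERE rating < (SELECT MAX(rating) FROM movies)

Result:
MAX(rating)
-----------
9.4        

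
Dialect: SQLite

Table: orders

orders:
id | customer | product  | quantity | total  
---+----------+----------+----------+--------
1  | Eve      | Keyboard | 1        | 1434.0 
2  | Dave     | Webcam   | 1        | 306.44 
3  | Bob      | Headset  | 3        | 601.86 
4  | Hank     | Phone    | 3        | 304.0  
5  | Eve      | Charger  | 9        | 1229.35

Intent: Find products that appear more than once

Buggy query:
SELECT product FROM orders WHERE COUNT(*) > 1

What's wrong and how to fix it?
Bug: COUNT(*) is an aggregate and cannot be used in WHERE

Fix: GROUP BY product, then filter groups with HAVING COUNT(*) > 1

Corrected query:
SELECT product FROM orders GROUP BY product HAVING COUNT(*) > 1

Result:
(no rows)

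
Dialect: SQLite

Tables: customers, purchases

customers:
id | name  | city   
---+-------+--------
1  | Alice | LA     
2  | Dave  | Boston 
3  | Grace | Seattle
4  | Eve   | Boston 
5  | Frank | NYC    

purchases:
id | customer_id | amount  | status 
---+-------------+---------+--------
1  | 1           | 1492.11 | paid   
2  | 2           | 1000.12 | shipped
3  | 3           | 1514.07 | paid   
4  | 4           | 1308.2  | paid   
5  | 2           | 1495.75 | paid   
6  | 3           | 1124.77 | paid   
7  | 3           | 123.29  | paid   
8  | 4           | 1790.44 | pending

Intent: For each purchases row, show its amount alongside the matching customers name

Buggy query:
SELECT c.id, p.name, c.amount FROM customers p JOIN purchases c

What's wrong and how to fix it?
Bug: Missing join condition: each purchases row is matched to all customers rows instead of just its own

Fix: Add ON c.customer_id = p.id to the JOIN

Corrected query:
SELECT c.id, p.name, c.amount FROM customers p JOIN purchases c ON c.customer_id = p.id

Result:
id | name  | amount 
---+-------+--------
1  | Alice | 1492.11
2  | Dave  | 1000.12
3  | Grace | 1514.07
4  | Eve   | 1308.2 
5  | Dave  | 1495.75
6  | Grace | 1124.77
7  | Grace | 123.29 
8  | Eve   | 1790.44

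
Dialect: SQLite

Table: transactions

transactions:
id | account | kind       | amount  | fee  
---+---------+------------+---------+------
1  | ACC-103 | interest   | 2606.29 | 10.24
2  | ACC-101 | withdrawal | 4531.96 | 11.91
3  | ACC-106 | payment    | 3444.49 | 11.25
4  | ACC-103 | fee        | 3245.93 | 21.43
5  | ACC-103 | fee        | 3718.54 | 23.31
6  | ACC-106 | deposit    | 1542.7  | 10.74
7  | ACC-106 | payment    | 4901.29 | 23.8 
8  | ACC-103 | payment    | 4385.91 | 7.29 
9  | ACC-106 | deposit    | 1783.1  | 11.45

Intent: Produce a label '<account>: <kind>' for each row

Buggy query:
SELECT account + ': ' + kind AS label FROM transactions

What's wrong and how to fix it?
Bug: '+' is numeric addition; on text columns SQLite converts them to 0 instead of concatenating

Fix: Replace + with || to concatenate text

Corrected query:
SELECT account || ': ' || kind AS label FROM transactions

Result:
label              
-------------------
ACC-103: interest  
ACC-101: withdrawal
ACC-106: payment   
ACC-103: fee       
ACC-103: fee       
ACC-106: deposit   
ACC-106: payment   
ACC-103: payment   
ACC-106: deposit   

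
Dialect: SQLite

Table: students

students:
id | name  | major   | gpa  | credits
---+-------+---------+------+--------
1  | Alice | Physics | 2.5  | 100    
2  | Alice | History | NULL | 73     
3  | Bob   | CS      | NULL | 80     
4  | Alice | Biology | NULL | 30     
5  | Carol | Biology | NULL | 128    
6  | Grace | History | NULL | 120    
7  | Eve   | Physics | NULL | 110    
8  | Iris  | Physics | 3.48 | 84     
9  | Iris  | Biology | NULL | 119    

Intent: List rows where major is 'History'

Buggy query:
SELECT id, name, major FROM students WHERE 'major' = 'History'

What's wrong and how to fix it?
Bug: Single quotes denote string literals in SQL; the column name is being compared as a constant string

Fix: Remove the quotes around the column name (or use double quotes for an identifier)

Corrected query:
SELECT id, name, major FROM students WHERE major = 'History'

Result:
id | name  | major  
---+-------+--------
2  | Alice | History
6  | Grace | History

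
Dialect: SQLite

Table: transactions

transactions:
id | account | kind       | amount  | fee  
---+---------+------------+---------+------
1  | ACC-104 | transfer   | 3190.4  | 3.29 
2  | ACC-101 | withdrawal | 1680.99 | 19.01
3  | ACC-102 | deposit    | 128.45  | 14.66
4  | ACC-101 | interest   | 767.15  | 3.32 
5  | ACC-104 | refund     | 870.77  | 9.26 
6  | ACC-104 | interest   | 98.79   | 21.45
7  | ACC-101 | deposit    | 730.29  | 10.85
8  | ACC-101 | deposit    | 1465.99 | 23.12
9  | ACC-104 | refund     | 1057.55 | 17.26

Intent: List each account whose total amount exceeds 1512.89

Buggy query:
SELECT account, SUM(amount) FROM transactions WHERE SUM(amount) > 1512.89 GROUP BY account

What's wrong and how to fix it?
Bug: WHERE runs before GROUP BY, so aggregates aren't available there

Fix: Move the aggregate condition to a HAVING clause

Corrected query:
SELECT account, SUM(amount) FROM transactions GROUP BY account HAVING SUM(amount) > 1512.89

Result:
account | SUM(amount)
--------+------------
ACC-101 | 4644.42    
ACC-104 | 5217.51    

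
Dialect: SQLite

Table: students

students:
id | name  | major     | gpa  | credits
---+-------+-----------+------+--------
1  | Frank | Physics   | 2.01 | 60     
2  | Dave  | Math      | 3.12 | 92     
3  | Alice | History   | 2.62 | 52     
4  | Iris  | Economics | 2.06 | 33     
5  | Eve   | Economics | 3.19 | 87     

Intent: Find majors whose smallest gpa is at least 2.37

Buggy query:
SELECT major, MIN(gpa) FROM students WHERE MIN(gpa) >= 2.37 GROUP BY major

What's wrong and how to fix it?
Bug: MIN() in WHERE is a misuse of aggregate

Fix: Use HAVING for the per-group MIN condition

Corrected query:
SELECT major, MIN(gpa) FROM students GROUP BY major HAVING MIN(gpa) >= 2.37

Result:
major   | MIN(gpa)
--------+---------
History | 2.62    
Math    | 3.12    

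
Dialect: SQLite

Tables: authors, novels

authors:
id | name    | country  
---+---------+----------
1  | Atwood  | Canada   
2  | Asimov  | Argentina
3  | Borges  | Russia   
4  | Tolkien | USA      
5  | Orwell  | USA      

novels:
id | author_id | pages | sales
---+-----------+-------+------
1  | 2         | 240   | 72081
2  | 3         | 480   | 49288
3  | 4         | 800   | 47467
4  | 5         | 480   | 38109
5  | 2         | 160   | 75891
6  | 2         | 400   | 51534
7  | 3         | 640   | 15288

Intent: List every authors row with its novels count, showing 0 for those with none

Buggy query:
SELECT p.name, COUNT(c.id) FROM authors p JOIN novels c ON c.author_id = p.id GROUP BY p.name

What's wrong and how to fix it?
Bug: An inner join excludes parents with zero children

Fix: Switch to LEFT JOIN to retain unmatched parent rows

Corrected query:
SELECT p.name, COUNT(c.id) FROM authors p LEFT JOIN novels c ON c.author_id = p.id GROUP BY p.name

Result:
name    | COUNT(c.id)
--------+------------
Asimov  | 3          
Atwood  | 0          
Borges  | 2          
Orwell  | 1          
Tolkien | 1          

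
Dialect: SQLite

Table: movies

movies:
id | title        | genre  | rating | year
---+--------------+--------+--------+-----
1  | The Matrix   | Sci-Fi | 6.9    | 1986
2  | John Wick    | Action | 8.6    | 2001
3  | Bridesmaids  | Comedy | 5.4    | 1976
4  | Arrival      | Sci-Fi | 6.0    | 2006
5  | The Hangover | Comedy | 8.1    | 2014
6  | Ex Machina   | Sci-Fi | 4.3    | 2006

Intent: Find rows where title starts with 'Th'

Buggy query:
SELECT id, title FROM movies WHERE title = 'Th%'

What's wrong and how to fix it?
Bug: '=' compares the literal string including the % character; pattern matching needs LIKE

Fix: Use LIKE for wildcard pattern matching

Corrected query:
SELECT id, title FROM movies WHERE title LIKE 'Th%'

Result:
id | title       
---+-------------
1  | The Matrix  
5  | The Hangover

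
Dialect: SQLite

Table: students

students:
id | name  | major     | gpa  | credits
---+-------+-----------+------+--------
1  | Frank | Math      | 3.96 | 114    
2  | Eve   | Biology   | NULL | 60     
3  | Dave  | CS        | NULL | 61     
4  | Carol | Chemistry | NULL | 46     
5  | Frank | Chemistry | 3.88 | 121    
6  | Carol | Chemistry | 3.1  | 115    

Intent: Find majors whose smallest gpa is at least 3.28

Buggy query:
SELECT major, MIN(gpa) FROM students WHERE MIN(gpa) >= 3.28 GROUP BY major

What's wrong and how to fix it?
Bug: Aggregates like MIN are computed per group after WHERE runs

Fix: Use HAVING for the per-group MIN condition

Corrected query:
SELECT major, MIN(gpa) FROM students GROUP BY major HAVING MIN(gpa) >= 3.28

Result:
major | MIN(gpa)
------+---------
Math  | 3.96    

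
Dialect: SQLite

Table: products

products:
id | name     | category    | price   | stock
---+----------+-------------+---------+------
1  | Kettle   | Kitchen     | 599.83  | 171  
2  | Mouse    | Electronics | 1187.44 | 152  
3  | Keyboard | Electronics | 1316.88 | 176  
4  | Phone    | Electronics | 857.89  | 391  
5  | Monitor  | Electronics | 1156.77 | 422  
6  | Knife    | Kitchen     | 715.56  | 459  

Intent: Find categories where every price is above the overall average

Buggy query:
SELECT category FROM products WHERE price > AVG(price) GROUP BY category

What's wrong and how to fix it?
Bug: AVG() is an aggregate; it can't sit directly in WHERE

Fix: Use a subquery for AVG and a HAVING MIN(...) filter so the condition holds for every row in the group

Corrected query:
SELECT category FROM products GROUP BY category HAVING MIN(price) > (SELECT AVG(price) FROM products)

Result:
(no rows)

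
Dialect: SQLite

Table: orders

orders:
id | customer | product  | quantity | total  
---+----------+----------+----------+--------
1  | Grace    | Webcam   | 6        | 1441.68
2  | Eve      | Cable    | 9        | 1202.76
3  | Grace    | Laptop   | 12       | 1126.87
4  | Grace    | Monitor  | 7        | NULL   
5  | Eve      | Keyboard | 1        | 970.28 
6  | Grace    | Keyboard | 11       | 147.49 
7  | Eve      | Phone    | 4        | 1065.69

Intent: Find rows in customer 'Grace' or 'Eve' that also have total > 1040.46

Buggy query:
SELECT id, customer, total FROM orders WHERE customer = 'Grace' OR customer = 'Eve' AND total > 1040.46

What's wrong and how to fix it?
Bug: AND binds tighter than OR, so this parses as customer = 'Grace' OR (customer = 'Eve' AND total > 1040.46)

Fix: Add parentheses around the OR so the AND applies to both alternatives

Corrected query:
SELECT id, customer, total FROM orders WHERE (customer = 'Grace' OR customer = 'Eve') AND total > 1040.46

Result:
id | customer | total  
---+----------+--------
1  | Grace    | 1441.68
2  | Eve      | 1202.76
3  | Grace    | 1126.87
7  | Eve      | 1065.69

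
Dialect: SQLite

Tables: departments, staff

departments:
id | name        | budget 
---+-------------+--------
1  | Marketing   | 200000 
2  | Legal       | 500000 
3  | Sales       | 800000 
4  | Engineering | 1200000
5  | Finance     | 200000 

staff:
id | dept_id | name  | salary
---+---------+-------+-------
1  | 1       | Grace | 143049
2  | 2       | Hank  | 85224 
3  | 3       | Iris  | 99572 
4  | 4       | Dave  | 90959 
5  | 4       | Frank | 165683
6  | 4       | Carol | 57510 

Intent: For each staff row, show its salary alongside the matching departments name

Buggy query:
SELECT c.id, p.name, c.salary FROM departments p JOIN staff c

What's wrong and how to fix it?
Bug: JOIN with no ON clause produces a cartesian product; every staff row pairs with every departments row

Fix: Add ON c.dept_id = p.id to the JOIN

Corrected query:
SELECT c.id, p.name, c.salary FROM departments p JOIN staff c ON c.dept_id = p.id

Result:
id | name        | salary
---+-------------+-------
1  | Marketing   | 143049
2  | Legal       | 85224 
3  | Sales       | 99572 
4  | Engineering | 90959 
5  | Engineering | 165683
6  | Engineering | 57510 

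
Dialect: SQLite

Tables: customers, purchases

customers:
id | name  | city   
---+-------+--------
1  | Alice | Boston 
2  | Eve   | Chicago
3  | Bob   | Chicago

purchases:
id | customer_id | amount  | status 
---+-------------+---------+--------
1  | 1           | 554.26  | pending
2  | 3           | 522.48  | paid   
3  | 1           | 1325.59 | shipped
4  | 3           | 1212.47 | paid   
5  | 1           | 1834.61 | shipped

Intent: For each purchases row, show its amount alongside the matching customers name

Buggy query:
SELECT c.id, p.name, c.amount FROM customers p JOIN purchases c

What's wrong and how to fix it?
Bug: Missing join condition: each purchases row is matched to all customers rows instead of just its own

Fix: Add ON c.customer_id = p.id to the JOIN

Corrected query:
SELECT c.id, p.name, c.amount FROM customers p JOIN purchases c ON c.customer_id = p.id

Result:
id | name  | amount 
---+-------+--------
1  | Alice | 554.26 
2  | Bob   | 522.48 
3  | Alice | 1325.59
4  | Bob   | 1212.47
5  | Alice | 1834.61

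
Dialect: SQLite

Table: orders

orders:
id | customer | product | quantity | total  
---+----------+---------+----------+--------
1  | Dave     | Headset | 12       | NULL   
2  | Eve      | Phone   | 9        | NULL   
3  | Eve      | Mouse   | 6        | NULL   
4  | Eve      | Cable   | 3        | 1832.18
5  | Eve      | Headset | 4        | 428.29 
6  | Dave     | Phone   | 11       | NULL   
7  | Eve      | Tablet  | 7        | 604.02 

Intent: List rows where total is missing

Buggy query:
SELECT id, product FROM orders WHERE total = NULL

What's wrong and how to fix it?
Bug: '= NULL' is always unknown in SQL three-valued logic, so no rows match

Fix: Use IS NULL to test for NULL

Corrected query:
SELECT id, product FROM orders WHERE total IS NULL

Result:
id | product
---+--------
1  | Headset
2  | Phone  
3  | Mouse  
6  | Phone  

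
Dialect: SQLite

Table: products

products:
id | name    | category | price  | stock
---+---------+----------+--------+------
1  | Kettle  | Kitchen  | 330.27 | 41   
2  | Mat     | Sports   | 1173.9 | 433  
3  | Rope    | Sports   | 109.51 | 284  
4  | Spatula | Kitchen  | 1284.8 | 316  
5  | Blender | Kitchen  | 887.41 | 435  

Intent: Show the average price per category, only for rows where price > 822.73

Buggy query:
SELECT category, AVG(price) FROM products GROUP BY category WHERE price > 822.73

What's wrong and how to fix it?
Bug: WHERE cannot follow GROUP BY

Fix: Place WHERE between FROM and GROUP BY

Corrected query:
SELECT category, AVG(price) FROM products WHERE price > 822.73 GROUP BY category

Result:
category | AVG(price)
---------+-----------
Kitchen  | 1086.105  
Sports   | 1173.9    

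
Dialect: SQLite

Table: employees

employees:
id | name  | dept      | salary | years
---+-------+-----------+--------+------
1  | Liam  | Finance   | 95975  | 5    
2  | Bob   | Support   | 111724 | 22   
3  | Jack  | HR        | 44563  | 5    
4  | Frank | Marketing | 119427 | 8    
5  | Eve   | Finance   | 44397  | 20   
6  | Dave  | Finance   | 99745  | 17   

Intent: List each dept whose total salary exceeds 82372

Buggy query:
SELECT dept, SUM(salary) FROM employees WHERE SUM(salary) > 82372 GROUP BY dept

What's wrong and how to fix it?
Bug: Aggregate functions cannot appear in a WHERE clause

Fix: Move the aggregate condition to a HAVING clause

Corrected query:
SELECT dept, SUM(salary) FROM employees GROUP BY dept HAVING SUM(salary) > 82372

Result:
dept      | SUM(salary)
----------+------------
Finance   | 240117     
Marketing | 119427     
Support   | 111724     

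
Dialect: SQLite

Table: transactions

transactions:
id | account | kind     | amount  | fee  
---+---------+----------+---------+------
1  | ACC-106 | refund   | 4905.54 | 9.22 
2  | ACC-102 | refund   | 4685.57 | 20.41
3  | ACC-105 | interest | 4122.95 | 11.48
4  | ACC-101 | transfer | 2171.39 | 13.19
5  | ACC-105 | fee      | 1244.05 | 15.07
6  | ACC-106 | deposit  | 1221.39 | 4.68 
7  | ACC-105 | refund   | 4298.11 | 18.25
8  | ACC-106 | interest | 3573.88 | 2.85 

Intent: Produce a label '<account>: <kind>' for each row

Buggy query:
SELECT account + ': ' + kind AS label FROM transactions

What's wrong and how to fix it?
Bug: SQLite uses || for string concatenation; + coerces text to numbers (yielding 0)

Fix: Replace + with || to concatenate text

Corrected query:
SELECT account || ': ' || kind AS label FROM transactions

Result:
label            
-----------------
ACC-106: refund  
ACC-102: refund  
ACC-105: interest
ACC-101: transfer
ACC-105: fee     
ACC-106: deposit 
ACC-105: refund  
ACC-106: interest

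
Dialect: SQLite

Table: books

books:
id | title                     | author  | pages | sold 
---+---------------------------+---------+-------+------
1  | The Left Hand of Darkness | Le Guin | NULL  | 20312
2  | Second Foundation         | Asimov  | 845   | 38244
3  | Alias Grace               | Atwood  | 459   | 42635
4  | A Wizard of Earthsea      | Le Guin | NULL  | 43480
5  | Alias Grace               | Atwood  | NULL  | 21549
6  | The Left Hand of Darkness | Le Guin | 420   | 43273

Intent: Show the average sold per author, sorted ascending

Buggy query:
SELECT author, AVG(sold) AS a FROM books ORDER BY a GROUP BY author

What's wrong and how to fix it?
Bug: ORDER BY appears before GROUP BY; SQL clause order requires GROUP BY first

Fix: Move ORDER BY to the end, after GROUP BY

Corrected query:
SELECT author, AVG(sold) AS a FROM books GROUP BY author ORDER BY a

Result:
author  | a           
--------+-------------
Atwood  | 32092       
Le Guin | 35688.333333
Asimov  | 38244       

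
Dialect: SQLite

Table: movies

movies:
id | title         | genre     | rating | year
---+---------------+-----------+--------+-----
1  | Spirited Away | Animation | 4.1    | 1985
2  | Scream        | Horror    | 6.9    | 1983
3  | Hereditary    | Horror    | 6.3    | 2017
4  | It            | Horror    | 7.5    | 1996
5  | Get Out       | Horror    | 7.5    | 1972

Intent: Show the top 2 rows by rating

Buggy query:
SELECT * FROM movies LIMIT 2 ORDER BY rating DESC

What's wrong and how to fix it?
Bug: LIMIT must come after ORDER BY

Fix: Swap the clauses: ORDER BY first, then LIMIT

Corrected query:
SELECT * FROM movies ORDER BY rating DESC LIMIT 2

Result:
id | title   | genre  | rating | year
---+---------+--------+--------+-----
4  | It      | Horror | 7.5    | 1996
5  | Get Out | Horror | 7.5    | 1972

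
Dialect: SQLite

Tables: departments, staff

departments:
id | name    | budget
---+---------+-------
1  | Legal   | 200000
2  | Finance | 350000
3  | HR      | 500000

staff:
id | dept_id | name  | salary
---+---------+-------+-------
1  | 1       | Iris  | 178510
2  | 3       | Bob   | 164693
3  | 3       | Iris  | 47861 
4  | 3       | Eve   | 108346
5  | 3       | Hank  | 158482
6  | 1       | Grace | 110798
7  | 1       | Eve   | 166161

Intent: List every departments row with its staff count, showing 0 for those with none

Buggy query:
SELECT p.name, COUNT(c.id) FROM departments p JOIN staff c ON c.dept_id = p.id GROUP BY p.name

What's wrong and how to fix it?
Bug: An inner join excludes parents with zero children

Fix: Switch to LEFT JOIN to retain unmatched parent rows

Corrected query:
SELECT p.name, COUNT(c.id) FROM departments p LEFT JOIN staff c ON c.dept_id = p.id GROUP BY p.name

Result:
name    | COUNT(c.id)
--------+------------
Finance | 0          
HR      | 4          
Legal   | 3          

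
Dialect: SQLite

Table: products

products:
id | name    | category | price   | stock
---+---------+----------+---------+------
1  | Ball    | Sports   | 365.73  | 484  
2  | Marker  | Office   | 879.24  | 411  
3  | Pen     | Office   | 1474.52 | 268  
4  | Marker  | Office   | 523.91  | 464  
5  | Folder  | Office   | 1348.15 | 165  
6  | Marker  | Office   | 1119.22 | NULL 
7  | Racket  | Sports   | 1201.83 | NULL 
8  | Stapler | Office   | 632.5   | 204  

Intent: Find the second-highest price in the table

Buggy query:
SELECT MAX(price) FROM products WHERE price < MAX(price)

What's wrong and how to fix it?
Bug: The inner MAX is an aggregate inside WHERE, which is not allowed

Fix: Compute the overall MAX in a subquery, then take MAX of rows below it

Corrected query:
SELECT MAX(price) FROM products WHERE price < (SELECT MAX(price) FROM products)

Result:
MAX(price)
----------
1348.15   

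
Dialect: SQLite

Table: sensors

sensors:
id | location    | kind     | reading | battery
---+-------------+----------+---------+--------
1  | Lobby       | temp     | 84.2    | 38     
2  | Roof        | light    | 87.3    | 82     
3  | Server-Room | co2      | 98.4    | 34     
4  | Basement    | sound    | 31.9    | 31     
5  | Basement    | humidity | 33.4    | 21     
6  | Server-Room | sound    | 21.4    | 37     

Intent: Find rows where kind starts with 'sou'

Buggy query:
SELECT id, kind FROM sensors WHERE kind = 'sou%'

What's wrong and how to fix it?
Bug: '=' compares the literal string including the % character; pattern matching needs LIKE

Fix: Use LIKE for wildcard pattern matching

Corrected query:
SELECT id, kind FROM sensors WHERE kind LIKE 'sou%'

Result:
id | kind 
---+------
4  | sound
6  | sound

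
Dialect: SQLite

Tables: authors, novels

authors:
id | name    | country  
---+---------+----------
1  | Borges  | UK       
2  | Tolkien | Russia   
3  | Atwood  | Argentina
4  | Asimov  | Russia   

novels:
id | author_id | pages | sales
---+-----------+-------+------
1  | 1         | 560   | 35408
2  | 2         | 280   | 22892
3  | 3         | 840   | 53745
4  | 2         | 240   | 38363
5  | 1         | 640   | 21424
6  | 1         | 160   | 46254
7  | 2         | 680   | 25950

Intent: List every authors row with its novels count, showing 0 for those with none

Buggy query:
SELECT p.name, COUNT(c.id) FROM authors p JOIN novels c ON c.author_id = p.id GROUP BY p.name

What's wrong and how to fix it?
Bug: An inner join excludes parents with zero children

Fix: Use LEFT JOIN so parents without children still appear (COUNT(c.id) gives 0)

Corrected query:
SELECT p.name, COUNT(c.id) FROM authors p LEFT JOIN novels c ON c.author_id = p.id GROUP BY p.name

Result:
name    | COUNT(c.id)
--------+------------
Asimov  | 0          
Atwood  | 1          
Borges  | 3          
Tolkien | 3          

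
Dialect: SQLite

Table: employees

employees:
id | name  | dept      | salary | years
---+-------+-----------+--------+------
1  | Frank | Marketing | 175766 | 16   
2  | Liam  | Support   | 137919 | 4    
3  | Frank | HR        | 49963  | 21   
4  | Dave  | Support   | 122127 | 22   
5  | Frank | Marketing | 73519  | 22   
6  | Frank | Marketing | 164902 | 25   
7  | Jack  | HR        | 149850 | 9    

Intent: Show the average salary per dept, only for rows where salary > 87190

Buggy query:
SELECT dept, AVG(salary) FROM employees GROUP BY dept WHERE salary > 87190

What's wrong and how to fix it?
Bug: WHERE cannot follow GROUP BY

Fix: Move the WHERE clause before GROUP BY

Corrected query:
SELECT dept, AVG(salary) FROM employees WHERE salary > 87190 GROUP BY dept

Result:
dept      | AVG(salary)
----------+------------
HR        | 149850     
Marketing | 170334     
Support   | 130023     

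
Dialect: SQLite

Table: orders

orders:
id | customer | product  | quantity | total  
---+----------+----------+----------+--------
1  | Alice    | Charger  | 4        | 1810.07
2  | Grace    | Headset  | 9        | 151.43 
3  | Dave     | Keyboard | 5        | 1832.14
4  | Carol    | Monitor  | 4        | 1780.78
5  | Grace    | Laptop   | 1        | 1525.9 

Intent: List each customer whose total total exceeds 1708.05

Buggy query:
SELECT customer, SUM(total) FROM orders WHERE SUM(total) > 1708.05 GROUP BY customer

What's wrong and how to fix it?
Bug: Aggregate functions cannot appear in a WHERE clause

Fix: Move the aggregate condition to a HAVING clause

Corrected query:
SELECT customer, SUM(total) FROM orders GROUP BY customer HAVING SUM(total) > 1708.05

Result:
customer | SUM(total)
---------+-----------
Alice    | 1810.07   
Carol    | 1780.78   
Dave     | 1832.14   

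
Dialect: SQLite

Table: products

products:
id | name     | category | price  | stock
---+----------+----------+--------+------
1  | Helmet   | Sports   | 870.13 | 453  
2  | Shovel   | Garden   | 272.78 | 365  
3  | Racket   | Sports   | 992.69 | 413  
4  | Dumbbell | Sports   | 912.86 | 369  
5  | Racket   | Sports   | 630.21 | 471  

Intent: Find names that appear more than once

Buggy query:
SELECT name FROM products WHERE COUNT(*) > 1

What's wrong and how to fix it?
Bug: COUNT(*) is an aggregate and cannot be used in WHERE

Fix: Group first, then use HAVING for the count condition

Corrected query:
SELECT name FROM products GROUP BY name HAVING COUNT(*) > 1

Result:
name  
------
Racket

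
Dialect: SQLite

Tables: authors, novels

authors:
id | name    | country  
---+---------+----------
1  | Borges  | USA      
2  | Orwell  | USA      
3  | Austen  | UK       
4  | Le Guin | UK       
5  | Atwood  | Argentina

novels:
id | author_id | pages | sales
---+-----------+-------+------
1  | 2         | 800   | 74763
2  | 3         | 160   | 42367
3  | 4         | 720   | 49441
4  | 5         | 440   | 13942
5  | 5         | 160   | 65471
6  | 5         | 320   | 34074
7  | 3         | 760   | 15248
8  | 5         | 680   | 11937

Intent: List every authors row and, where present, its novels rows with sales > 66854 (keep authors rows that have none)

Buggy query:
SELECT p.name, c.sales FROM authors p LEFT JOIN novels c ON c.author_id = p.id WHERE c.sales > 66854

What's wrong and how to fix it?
Bug: A WHERE condition on the right-hand table after LEFT JOIN drops unmatched parents

Fix: Move the right-table condition into the ON clause so unmatched parents are kept

Corrected query:
SELECT p.name, c.sales FROM authors p LEFT JOIN novels c ON c.author_id = p.id AND c.sales > 66854

Result:
name    | sales
--------+------
Borges  | NULL 
Orwell  | 74763
Austen  | NULL 
Le Guin | NULL 
Atwood  | NULL 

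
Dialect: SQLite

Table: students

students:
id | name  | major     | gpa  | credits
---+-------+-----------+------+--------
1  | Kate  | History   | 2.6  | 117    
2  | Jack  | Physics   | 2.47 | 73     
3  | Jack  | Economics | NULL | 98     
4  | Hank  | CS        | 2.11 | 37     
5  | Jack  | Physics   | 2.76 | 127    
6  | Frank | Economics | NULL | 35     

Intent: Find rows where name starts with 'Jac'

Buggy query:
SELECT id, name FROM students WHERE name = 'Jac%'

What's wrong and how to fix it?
Bug: '=' compares the literal string including the % character; pattern matching needs LIKE

Fix: Replace '=' with LIKE so 'Jac%' is treated as a pattern

Corrected query:
SELECT id, name FROM students WHERE name LIKE 'Jac%'

Result:
id | name
---+-----
2  | Jack
3  | Jack
5  | Jack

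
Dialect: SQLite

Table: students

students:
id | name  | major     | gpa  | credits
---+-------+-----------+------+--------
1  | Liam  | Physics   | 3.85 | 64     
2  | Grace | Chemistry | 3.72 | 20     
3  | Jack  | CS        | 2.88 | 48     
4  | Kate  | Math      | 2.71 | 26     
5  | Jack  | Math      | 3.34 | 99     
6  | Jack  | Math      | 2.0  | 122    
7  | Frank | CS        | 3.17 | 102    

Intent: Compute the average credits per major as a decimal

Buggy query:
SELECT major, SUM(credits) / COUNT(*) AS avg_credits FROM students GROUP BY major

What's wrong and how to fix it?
Bug: SUM(credits) and COUNT(*) are both integers; the division truncates the fractional part

Fix: Multiply by 1.0 (or CAST to REAL) to force floating-point division

Corrected query:
SELECT major, SUM(credits) * 1.0 / COUNT(*) AS avg_credits FROM students GROUP BY major

Result:
major     | avg_credits
----------+------------
CS        | 75         
Chemistry | 20         
Math      | 82.333333  
Physics   | 64         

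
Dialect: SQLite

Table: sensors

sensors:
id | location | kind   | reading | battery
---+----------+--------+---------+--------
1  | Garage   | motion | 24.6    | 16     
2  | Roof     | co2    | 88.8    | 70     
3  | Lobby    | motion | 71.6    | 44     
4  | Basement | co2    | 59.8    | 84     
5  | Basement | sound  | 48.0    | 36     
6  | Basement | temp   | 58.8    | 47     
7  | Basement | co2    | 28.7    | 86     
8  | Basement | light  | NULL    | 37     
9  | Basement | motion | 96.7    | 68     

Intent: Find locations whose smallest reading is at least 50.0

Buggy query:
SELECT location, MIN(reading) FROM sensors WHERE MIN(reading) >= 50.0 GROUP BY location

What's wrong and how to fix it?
Bug: MIN() in WHERE is a misuse of aggregate

Fix: Use HAVING for the per-group MIN condition

Corrected query:
SELECT location, MIN(reading) FROM sensors GROUP BY location HAVING MIN(reading) >= 50.0

Result:
location | MIN(reading)
---------+-------------
Lobby    | 71.6        
Roof     | 88.8        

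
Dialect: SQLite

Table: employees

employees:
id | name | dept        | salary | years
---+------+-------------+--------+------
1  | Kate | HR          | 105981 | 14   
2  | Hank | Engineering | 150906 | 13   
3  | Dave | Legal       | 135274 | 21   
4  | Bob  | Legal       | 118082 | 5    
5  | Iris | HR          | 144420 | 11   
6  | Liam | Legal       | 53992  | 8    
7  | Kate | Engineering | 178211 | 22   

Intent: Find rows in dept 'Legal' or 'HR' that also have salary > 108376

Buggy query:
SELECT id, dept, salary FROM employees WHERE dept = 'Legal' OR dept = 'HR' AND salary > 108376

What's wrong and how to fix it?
Bug: Without parentheses, AND is evaluated before OR, so the salary filter only applies to the 'HR' branch

Fix: Add parentheses around the OR so the AND applies to both alternatives

Corrected query:
SELECT id, dept, salary FROM employees WHERE (dept = 'Legal' OR dept = 'HR') AND salary > 108376

Result:
id | dept  | salary
---+-------+-------
3  | Legal | 135274
4  | Legal | 118082
5  | HR    | 144420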